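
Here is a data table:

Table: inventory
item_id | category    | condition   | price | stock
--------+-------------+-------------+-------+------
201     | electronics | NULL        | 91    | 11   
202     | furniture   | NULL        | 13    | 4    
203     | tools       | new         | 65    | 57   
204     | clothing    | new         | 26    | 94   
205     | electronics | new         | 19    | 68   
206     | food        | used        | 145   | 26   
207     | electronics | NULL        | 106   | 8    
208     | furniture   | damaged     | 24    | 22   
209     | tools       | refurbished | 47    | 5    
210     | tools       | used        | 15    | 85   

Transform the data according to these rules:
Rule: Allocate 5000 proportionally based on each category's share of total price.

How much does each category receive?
clothing: 235.93, electronics: 1960.07, food: 1315.79, furniture: 335.75, tools: 1152.45

Step 1: Calculate total price = 551
Step 2: Calculate each category's proportion:
  clothing: 26/551 = 4.72% → 235.93
  electronics: 216/551 = 39.20% → 1960.07
  food: 145/551 = 26.32% → 1315.79
  furniture: 37/551 = 6.72% → 335.75
  tools: 127/551 = 23.05% → 1152.45
Step 3: Verify: sum of allocations ≈ 5000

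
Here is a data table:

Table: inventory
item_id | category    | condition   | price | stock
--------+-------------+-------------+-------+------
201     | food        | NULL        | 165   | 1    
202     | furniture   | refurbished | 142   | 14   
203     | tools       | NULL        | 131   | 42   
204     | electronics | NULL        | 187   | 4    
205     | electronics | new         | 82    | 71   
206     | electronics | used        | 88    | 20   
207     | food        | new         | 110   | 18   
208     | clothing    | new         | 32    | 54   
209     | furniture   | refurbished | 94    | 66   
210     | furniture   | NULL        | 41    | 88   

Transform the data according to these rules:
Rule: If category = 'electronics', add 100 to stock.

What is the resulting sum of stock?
678

Step 1: Count records where category = 'electronics': 3
Step 2: Total bonus added: 3 × 100 = 300
Step 3: Original sum of stock: 378
Step 4: Final sum = 378 + 300 = 678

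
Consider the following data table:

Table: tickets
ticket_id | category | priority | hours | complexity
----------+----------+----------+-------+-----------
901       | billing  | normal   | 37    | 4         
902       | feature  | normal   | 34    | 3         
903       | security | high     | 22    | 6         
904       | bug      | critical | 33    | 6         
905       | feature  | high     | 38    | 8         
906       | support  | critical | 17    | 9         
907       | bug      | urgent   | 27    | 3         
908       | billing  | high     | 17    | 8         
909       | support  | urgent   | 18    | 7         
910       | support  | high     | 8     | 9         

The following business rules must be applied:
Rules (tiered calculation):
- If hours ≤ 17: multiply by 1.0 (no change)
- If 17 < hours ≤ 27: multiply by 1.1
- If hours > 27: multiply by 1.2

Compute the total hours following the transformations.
286.1

Step 1: Tier 1 (hours ≤ 17): 3 records, sum = 42 × 1.0 = 42.0
Step 2: Tier 2 (17 < hours ≤ 27): 3 records, sum = 67 × 1.1 = 73.7
Step 3: Tier 3 (hours > 27): 4 records, sum = 142 × 1.2 = 170.4
Step 4: Final sum = 42.0 + 73.7 + 170.4 = 286.1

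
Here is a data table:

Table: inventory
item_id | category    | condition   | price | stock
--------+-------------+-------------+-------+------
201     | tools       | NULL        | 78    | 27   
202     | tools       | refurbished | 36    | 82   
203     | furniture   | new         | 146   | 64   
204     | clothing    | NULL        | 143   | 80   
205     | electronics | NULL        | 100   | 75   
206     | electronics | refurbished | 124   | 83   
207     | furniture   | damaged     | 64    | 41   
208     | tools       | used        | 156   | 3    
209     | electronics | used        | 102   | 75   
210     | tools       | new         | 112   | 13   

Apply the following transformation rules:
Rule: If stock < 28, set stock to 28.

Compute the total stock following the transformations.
584

Step 1: 3 records have stock < 28
Step 2: These records originally summed to 43
Step 3: After setting to minimum: 3 × 28 = 84
Step 4: Unaffected records sum: 500
Step 5: Final sum = 84 + 500 = 584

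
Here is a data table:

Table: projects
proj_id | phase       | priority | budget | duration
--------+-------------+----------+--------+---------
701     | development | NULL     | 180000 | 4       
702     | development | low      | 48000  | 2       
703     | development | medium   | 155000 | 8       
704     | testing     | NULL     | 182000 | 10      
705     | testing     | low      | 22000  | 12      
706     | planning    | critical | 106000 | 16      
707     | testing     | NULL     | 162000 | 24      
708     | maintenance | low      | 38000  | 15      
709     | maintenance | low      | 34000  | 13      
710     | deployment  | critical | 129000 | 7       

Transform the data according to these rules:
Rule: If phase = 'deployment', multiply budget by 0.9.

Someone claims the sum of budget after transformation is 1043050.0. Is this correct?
No, the correct result is 1043100.0.

Step 1: Calculate the correct sum after transformation
Step 2: Apply multiplier 0.9 to records where phase = 'deployment'
Step 3: Correct result = 1043100.0
Step 4: Claimed result = 1043050.0
Step 5: 1043100.0 ≠ 1043050.0
Conclusion: The claimed result is incorrect. The correct answer is 1043100.0.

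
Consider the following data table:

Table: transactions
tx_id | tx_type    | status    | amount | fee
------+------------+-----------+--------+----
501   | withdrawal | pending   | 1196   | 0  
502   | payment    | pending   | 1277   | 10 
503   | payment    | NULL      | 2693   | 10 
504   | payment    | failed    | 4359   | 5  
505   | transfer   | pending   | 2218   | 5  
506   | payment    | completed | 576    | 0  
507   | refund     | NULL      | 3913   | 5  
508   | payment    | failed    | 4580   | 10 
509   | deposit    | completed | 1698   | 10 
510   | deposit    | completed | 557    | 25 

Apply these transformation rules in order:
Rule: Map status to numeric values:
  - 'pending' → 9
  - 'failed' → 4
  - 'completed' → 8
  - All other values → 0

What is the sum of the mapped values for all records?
59

Step 1: Apply mapping to each record
Step 2: Count by status:
  'pending': 3 records × 9 = 27
  'failed': 2 records × 4 = 8
  'completed': 3 records × 8 = 24
Step 3: Sum all mapped values = 59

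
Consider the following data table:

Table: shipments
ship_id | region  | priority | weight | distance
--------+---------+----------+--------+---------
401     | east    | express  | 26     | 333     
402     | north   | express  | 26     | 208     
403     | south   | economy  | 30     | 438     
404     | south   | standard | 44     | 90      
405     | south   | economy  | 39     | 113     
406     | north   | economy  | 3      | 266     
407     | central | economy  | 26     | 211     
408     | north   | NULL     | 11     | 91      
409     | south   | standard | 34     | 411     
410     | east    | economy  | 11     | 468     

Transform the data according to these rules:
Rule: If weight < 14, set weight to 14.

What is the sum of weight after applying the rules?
267

Step 1: 3 records have weight < 14
Step 2: These records originally summed to 25
Step 3: After setting to minimum: 3 × 14 = 42
Step 4: Unaffected records sum: 225
Step 5: Final sum = 42 + 225 = 267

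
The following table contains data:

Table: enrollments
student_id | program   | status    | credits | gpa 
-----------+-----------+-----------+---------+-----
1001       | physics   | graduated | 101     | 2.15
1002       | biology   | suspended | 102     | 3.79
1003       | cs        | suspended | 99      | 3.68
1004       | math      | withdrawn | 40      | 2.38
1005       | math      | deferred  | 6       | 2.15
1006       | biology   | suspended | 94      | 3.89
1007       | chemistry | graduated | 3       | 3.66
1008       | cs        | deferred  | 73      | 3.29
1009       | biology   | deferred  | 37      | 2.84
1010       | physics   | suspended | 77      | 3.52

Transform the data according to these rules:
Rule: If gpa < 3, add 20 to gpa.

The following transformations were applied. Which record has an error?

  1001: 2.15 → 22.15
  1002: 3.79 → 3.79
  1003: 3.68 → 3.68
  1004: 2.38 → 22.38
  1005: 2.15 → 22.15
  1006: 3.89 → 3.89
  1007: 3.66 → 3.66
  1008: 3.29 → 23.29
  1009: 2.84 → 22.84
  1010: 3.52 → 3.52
Record 1008 has an error. The correct transformed value should be 3.29, not 23.29.

Step 1: Check each record against the rule
Step 2: Record 1008 has gpa = 3.29
Step 3: Since 3.29 >= 3, the bonus should not have been applied
Step 4: Correct value = 3.29, but claimed value = 23.29
Conclusion: Record 1008 has the error.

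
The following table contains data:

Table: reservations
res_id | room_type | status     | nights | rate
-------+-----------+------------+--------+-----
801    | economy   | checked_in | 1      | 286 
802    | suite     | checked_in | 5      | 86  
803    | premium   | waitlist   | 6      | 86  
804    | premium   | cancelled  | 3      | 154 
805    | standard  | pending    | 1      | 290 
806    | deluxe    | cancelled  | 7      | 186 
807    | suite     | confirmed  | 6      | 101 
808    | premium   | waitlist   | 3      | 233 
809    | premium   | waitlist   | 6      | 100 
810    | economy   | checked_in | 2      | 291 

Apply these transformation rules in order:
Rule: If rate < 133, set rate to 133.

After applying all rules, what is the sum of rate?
1972

Step 1: 4 records have rate < 133
Step 2: These records originally summed to 373
Step 3: After setting to minimum: 4 × 133 = 532
Step 4: Unaffected records sum: 1440
Step 5: Final sum = 532 + 1440 = 1972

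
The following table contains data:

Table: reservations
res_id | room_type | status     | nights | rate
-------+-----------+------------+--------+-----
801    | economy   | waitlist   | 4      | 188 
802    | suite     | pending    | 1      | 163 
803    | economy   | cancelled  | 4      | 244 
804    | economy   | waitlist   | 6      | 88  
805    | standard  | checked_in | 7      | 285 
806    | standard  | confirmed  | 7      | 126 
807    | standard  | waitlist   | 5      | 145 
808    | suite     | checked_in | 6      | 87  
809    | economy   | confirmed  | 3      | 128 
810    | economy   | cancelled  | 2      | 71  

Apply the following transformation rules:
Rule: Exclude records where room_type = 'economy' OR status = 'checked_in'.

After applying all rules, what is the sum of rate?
434

Step 1: Find records where room_type = 'economy' OR status = 'checked_in'
Step 2: 7 records match, summing to 1091
Step 3: Original sum: 1525
Step 4: Remaining sum = 1525 - 1091 = 434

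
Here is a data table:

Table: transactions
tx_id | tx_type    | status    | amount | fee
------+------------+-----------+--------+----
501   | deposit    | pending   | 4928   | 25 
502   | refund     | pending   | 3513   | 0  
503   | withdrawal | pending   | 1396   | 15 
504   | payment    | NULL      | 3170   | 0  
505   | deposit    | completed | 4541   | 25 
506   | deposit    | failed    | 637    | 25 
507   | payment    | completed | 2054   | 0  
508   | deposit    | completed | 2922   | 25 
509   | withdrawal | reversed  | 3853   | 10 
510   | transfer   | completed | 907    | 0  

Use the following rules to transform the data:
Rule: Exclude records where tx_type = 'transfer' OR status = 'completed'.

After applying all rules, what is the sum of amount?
17497

Step 1: Find records where tx_type = 'transfer' OR status = 'completed'
Step 2: 4 records match, summing to 10424
Step 3: Original sum: 27921
Step 4: Remaining sum = 27921 - 10424 = 17497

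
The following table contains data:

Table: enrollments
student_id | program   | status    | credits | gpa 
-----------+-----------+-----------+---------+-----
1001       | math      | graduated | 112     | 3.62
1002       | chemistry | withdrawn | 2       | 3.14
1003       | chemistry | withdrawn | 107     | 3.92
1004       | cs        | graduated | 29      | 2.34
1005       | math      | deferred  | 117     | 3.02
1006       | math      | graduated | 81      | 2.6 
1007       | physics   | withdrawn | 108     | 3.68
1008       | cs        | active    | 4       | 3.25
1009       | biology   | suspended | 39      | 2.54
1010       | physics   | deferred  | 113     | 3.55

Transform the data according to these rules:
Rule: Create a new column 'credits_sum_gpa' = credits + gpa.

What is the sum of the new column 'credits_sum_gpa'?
743.66

Step 1: For each record, compute credits + gpa
Example calculations:
  112 + 3.62 = 115.62
  2 + 3.14 = 5.14
  107 + 3.92 = 110.92
  ...
Step 2: Sum all derived values
Step 3: Total = 743.66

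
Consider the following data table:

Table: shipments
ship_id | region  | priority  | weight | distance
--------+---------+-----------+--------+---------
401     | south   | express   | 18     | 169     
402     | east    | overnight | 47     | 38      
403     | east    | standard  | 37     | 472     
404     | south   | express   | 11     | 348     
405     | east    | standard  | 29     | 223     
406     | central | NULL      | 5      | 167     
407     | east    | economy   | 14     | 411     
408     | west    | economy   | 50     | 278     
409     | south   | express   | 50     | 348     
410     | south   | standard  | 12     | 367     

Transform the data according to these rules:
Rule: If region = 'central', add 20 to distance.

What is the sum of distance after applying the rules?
2841

Step 1: Count records where region = 'central': 1
Step 2: Total bonus added: 1 × 20 = 20
Step 3: Original sum of distance: 2821
Step 4: Final sum = 2821 + 20 = 2841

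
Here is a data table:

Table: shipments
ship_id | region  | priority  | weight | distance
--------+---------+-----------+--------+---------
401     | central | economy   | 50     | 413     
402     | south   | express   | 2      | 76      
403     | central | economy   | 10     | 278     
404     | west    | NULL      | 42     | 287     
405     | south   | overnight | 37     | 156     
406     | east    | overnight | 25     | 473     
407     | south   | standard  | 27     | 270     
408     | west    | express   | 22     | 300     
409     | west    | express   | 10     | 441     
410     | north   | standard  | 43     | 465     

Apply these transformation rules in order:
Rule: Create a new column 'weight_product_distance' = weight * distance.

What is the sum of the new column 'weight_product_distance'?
91528

Step 1: For each record, compute weight * distance
Example calculations:
  50 * 413 = 20650
  2 * 76 = 152
  10 * 278 = 2780
  ...
Step 2: Sum all derived values
Step 3: Total = 91528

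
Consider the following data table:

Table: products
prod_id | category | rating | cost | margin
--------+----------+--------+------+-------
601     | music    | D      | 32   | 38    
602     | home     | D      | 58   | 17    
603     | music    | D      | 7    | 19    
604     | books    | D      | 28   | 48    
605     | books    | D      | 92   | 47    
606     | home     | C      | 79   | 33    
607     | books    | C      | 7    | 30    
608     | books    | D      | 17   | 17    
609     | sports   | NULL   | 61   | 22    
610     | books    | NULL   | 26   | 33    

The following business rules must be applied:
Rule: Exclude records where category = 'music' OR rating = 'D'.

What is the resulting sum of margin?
118

Step 1: Find records where category = 'music' OR rating = 'D'
Step 2: 6 records match, summing to 186
Step 3: Original sum: 304
Step 4: Remaining sum = 304 - 186 = 118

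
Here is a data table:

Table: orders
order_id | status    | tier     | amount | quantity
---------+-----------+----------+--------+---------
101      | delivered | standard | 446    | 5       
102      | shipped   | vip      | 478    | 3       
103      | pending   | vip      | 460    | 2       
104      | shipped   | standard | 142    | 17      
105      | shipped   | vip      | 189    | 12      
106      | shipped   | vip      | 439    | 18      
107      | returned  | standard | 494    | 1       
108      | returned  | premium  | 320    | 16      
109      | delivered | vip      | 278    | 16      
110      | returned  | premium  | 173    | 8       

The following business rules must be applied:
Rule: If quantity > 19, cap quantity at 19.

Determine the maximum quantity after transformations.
18

Step 1: Original maximum quantity = 18
Step 2: Check cap of 19 against maximum
Step 3: No records exceed the cap (max 18 <= cap 19), so no capping applies
Step 4: Maximum after transformation = 18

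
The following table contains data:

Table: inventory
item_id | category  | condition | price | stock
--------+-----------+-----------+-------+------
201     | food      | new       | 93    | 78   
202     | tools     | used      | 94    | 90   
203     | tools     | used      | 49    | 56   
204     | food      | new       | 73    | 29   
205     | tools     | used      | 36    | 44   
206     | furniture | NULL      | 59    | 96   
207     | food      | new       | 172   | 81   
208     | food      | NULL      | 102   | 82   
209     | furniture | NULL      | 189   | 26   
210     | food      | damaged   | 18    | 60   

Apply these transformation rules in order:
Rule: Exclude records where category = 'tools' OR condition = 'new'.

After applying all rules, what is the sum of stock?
264

Step 1: Find records where category = 'tools' OR condition = 'new'
Step 2: 6 records match, summing to 378
Step 3: Original sum: 642
Step 4: Remaining sum = 642 - 378 = 264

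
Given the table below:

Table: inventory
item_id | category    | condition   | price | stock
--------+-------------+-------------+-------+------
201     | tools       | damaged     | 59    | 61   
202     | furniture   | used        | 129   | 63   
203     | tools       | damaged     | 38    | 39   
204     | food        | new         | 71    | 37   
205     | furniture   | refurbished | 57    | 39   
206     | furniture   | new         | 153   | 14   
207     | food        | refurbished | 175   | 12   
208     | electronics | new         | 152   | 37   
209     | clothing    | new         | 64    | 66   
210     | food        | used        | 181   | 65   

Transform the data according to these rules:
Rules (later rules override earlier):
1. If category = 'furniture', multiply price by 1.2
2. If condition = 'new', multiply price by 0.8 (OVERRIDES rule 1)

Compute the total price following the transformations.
1028.2

Step 1: Rule 2 takes priority for records with condition = 'new'
  - 4 records: 440 × 0.8 = 352.0
Step 2: Rule 1 applies to remaining records with category = 'furniture'
  - 2 records: 186 × 1.2 = 223.2
Step 3: Other records unchanged: 453
Step 4: Final sum = 352.0 + 223.2 + 453 = 1028.2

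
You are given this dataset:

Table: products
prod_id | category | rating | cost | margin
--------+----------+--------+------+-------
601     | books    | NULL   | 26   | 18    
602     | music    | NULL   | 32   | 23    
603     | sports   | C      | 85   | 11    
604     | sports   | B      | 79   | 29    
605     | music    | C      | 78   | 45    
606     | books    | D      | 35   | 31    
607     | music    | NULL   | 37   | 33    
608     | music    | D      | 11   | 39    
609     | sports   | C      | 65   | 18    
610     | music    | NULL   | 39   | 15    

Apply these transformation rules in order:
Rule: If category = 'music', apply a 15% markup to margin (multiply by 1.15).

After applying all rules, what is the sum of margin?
285.25

Step 1: Records with category = 'music' have total margin = 155
Step 2: Apply multiplier: 155 × 1.15 = 178.25
Step 3: Other records total: 107
Step 4: Final sum = 178.25 + 107 = 285.25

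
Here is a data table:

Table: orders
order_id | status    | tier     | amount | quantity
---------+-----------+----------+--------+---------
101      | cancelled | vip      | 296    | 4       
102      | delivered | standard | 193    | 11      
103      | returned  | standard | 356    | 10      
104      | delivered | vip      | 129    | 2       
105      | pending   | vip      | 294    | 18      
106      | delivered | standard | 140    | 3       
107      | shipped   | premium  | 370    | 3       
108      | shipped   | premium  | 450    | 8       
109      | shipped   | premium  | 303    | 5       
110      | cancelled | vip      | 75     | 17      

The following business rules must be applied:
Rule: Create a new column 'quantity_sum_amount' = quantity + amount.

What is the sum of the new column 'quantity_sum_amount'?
2687

Step 1: For each record, compute quantity + amount
Example calculations:
  4 + 296 = 300
  11 + 193 = 204
  10 + 356 = 366
  ...
Step 2: Sum all derived values
Step 3: Total = 2687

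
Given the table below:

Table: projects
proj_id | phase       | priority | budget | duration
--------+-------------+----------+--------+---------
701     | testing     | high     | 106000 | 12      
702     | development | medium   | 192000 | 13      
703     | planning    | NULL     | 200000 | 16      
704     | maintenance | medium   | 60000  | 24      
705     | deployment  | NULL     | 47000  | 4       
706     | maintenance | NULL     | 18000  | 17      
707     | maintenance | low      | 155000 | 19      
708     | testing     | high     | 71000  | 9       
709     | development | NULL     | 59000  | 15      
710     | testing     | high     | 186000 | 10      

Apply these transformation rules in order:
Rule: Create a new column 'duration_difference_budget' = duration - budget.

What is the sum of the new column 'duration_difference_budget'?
-1093861

Step 1: For each record, compute duration - budget
Example calculations:
  12 - 106000 = -105988
  13 - 192000 = -191987
  16 - 200000 = -199984
  ...
Step 2: Sum all derived values
Step 3: Total = -1093861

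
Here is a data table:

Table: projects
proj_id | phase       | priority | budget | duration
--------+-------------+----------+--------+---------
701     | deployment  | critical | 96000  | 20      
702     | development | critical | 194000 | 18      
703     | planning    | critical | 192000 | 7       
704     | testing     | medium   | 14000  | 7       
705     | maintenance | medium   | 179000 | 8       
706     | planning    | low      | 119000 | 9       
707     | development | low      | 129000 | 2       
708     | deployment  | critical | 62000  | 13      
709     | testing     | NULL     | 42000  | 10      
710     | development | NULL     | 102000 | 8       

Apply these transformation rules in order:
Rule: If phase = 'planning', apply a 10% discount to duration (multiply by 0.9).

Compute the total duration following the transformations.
100.4

Step 1: Records with phase = 'planning' have total duration = 16
Step 2: Apply multiplier: 16 × 0.9 = 14.4
Step 3: Other records total: 86
Step 4: Final sum = 14.4 + 86 = 100.4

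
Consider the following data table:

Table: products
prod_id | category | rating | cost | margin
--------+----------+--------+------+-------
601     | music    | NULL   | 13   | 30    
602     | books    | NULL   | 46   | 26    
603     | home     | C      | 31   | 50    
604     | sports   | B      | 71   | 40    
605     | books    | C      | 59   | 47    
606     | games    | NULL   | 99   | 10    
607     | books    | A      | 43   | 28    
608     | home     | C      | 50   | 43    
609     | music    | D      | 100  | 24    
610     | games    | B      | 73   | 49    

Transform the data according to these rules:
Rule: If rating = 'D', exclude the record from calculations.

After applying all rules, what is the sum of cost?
485

Step 1: Identify records where rating = 'D'
Step 2: The excluded records sum to 100
Step 3: Original total cost = 585
Step 4: Remaining total = 585 - 100 = 485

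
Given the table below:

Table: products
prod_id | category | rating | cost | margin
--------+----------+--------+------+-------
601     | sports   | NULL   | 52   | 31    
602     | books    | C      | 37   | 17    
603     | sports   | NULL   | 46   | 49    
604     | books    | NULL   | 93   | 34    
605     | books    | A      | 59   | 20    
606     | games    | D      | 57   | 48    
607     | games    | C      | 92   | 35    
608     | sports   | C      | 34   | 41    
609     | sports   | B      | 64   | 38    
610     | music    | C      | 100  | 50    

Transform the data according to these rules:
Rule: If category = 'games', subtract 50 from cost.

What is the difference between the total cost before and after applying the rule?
100

Step 1: Original sum of cost = 634
Step 2: 2 records have category = 'games'
Step 3: Each affected record changes by -50
Step 4: Total change = 2 × -50 = -100
Step 5: New sum = 634 + -100 = 534
Step 6: Difference = |534 - 634| = 100
        (Sum decreased by 100)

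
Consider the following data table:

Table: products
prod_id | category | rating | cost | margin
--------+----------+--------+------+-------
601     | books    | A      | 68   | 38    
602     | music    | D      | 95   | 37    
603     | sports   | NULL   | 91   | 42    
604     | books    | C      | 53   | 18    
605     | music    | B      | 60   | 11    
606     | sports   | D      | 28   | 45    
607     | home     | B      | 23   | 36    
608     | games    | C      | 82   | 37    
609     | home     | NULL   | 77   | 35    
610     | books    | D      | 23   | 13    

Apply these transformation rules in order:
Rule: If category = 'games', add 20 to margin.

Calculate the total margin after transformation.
332

Step 1: Count records where category = 'games': 1
Step 2: Total bonus added: 1 × 20 = 20
Step 3: Original sum of margin: 312
Step 4: Final sum = 312 + 20 = 332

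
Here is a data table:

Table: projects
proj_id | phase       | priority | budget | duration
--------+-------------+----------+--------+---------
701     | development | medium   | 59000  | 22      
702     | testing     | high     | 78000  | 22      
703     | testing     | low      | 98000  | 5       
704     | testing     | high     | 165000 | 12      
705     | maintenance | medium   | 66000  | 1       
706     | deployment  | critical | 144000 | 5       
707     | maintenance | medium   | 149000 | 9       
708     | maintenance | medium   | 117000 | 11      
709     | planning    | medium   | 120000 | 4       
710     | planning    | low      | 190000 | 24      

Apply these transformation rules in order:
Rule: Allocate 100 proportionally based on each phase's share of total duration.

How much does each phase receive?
deployment: 4.35, development: 19.13, maintenance: 18.26, planning: 24.35, testing: 33.91

Step 1: Calculate total duration = 115
Step 2: Calculate each phase's proportion:
  deployment: 5/115 = 4.35% → 4.35
  development: 22/115 = 19.13% → 19.13
  maintenance: 21/115 = 18.26% → 18.26
  planning: 28/115 = 24.35% → 24.35
  testing: 39/115 = 33.91% → 33.91
Step 3: Verify: sum of allocations ≈ 100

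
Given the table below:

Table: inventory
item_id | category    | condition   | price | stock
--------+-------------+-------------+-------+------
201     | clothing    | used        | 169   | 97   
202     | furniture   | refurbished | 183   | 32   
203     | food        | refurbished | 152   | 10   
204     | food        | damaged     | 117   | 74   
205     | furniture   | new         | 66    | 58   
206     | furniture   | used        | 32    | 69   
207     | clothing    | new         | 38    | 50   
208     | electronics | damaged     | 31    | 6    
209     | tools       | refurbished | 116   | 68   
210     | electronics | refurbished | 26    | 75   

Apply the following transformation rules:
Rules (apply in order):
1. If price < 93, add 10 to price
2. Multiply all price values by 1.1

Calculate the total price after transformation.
1078.0

Step 1: Apply Rule 1 - Add 10 to records with price < 93
  - 5 records affected: 193 + (5 × 10) = 243
  - Unaffected records: 737
  - Sum after Rule 1: 980
Step 2: Apply Rule 2 - Multiply all by 1.1
  - 980 × 1.1 = 1078.0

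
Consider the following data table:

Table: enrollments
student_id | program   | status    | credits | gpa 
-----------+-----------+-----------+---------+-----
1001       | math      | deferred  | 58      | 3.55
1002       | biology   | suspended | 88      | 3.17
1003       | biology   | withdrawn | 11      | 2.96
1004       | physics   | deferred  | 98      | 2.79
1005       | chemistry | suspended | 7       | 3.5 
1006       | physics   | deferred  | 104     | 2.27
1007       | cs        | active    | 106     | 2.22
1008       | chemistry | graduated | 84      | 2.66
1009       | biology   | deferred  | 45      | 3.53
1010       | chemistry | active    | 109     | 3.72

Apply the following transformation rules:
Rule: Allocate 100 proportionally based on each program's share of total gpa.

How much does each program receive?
biology: 31.81, chemistry: 32.53, cs: 7.31, math: 11.69, physics: 16.66

Step 1: Calculate total gpa = 30.37
Step 2: Calculate each program's proportion:
  biology: 9.66/30.37 = 31.81% → 31.81
  chemistry: 9.88/30.37 = 32.53% → 32.53
  cs: 2.22/30.37 = 7.31% → 7.31
  math: 3.55/30.37 = 11.69% → 11.69
  physics: 5.06/30.37 = 16.66% → 16.66
Step 3: Verify: sum of allocations ≈ 100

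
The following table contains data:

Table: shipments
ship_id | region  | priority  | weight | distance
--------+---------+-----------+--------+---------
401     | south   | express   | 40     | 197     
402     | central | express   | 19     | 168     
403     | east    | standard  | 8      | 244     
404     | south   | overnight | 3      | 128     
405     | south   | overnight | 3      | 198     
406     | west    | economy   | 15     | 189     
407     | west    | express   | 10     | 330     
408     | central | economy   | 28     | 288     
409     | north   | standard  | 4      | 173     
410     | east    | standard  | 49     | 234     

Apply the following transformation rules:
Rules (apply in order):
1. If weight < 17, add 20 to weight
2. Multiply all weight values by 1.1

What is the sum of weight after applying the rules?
328.9

Step 1: Apply Rule 1 - Add 20 to records with weight < 17
  - 6 records affected: 43 + (6 × 20) = 163
  - Unaffected records: 136
  - Sum after Rule 1: 299
Step 2: Apply Rule 2 - Multiply all by 1.1
  - 299 × 1.1 = 328.9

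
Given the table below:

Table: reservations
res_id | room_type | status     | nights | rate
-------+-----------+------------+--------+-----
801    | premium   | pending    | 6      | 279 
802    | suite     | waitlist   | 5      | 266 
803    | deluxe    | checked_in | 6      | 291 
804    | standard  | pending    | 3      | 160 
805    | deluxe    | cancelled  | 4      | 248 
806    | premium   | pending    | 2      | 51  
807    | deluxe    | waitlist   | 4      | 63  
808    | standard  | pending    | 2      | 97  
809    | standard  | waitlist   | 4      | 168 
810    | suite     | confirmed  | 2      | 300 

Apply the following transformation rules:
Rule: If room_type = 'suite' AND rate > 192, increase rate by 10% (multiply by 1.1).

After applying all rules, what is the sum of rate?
1979.6

Step 1: Find records where room_type = 'suite' AND rate > 192
Step 2: 2 records match, summing to 566
Step 3: After multiplier: 566 × 1.1 = 622.6
Step 4: Unaffected records sum: 1357
Step 5: Final sum = 622.6 + 1357 = 1979.6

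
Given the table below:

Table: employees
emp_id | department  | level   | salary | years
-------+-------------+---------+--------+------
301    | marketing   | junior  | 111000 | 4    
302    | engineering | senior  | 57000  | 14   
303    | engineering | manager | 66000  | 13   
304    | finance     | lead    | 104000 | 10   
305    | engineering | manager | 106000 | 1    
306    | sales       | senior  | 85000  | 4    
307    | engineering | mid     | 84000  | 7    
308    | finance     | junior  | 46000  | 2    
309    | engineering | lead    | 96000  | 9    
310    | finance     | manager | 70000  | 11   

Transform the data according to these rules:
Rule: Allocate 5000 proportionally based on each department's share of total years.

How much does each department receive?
engineering: 2933.33, finance: 1533.33, marketing: 266.67, sales: 266.67

Step 1: Calculate total years = 75
Step 2: Calculate each department's proportion:
  engineering: 44/75 = 58.67% → 2933.33
  finance: 23/75 = 30.67% → 1533.33
  marketing: 4/75 = 5.33% → 266.67
  sales: 4/75 = 5.33% → 266.67
Step 3: Verify: sum of allocations ≈ 5000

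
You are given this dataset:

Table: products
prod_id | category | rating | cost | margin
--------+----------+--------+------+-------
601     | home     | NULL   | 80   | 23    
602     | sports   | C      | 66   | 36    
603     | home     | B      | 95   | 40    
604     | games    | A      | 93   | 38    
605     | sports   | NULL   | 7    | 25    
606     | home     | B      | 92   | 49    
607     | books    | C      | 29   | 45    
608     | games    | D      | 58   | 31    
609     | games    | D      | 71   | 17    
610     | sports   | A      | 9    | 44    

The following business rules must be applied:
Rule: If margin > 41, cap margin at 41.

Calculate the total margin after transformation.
333

Step 1: 3 records have margin > 41
Step 2: These records originally summed to 138
Step 3: After capping: 3 × 41 = 123
Step 4: Unaffected records sum: 210
Step 5: Final sum = 123 + 210 = 333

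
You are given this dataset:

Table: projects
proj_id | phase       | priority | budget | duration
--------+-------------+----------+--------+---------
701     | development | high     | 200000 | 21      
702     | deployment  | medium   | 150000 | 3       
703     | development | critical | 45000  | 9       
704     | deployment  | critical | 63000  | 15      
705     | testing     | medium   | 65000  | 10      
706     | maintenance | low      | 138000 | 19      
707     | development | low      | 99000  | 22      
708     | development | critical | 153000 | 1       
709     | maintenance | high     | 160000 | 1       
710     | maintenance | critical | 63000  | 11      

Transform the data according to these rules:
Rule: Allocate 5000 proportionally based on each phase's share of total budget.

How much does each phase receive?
deployment: 937.5, development: 2187.5, maintenance: 1588.91, testing: 286.09

Step 1: Calculate total budget = 1136000
Step 2: Calculate each phase's proportion:
  deployment: 213000/1136000 = 18.75% → 937.5
  development: 497000/1136000 = 43.75% → 2187.5
  maintenance: 361000/1136000 = 31.78% → 1588.91
  testing: 65000/1136000 = 5.72% → 286.09
Step 3: Verify: sum of allocations ≈ 5000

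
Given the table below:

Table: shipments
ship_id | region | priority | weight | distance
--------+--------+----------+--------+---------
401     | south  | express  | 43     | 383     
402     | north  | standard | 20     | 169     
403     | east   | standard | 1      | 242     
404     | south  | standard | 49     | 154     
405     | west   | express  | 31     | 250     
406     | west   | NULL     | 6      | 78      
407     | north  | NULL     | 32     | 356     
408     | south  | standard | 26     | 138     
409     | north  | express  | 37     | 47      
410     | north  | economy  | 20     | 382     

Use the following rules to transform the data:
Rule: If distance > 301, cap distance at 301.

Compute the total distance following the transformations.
1981

Step 1: 3 records have distance > 301
Step 2: These records originally summed to 1121
Step 3: After capping: 3 × 301 = 903
Step 4: Unaffected records sum: 1078
Step 5: Final sum = 903 + 1078 = 1981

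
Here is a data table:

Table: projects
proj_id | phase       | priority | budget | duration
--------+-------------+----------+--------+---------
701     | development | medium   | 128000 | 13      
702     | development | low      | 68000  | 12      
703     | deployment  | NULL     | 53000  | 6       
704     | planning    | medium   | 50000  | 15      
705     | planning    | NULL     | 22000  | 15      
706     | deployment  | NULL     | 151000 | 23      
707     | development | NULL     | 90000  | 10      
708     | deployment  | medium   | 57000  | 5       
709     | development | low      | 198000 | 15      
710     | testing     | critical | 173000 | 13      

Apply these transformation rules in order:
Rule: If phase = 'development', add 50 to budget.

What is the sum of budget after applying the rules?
990200

Step 1: Count records where phase = 'development': 4
Step 2: Total bonus added: 4 × 50 = 200
Step 3: Original sum of budget: 990000
Step 4: Final sum = 990000 + 200 = 990200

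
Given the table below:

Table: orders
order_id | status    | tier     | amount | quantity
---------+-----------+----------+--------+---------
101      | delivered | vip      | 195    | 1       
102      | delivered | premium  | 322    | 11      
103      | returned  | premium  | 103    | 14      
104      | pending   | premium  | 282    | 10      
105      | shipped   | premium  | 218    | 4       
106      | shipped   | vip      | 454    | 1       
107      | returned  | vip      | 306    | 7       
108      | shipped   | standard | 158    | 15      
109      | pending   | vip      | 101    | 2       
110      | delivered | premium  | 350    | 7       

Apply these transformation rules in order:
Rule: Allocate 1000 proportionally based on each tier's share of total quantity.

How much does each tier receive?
premium: 638.89, standard: 208.33, vip: 152.78

Step 1: Calculate total quantity = 72
Step 2: Calculate each tier's proportion:
  premium: 46/72 = 63.89% → 638.89
  standard: 15/72 = 20.83% → 208.33
  vip: 11/72 = 15.28% → 152.78
Step 3: Verify: sum of allocations ≈ 1000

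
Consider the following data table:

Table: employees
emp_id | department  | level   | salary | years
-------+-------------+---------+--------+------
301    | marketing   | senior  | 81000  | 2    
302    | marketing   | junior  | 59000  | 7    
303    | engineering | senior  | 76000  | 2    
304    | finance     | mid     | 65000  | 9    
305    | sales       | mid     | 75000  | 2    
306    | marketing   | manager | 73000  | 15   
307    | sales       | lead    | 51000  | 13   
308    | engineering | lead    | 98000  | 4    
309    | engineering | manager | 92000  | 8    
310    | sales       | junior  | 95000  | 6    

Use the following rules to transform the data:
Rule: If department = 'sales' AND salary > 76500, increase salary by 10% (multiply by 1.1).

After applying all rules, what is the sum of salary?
774500.0

Step 1: Find records where department = 'sales' AND salary > 76500
Step 2: 1 records match, summing to 95000
Step 3: After multiplier: 95000 × 1.1 = 104500.0
Step 4: Unaffected records sum: 670000
Step 5: Final sum = 104500.0 + 670000 = 774500.0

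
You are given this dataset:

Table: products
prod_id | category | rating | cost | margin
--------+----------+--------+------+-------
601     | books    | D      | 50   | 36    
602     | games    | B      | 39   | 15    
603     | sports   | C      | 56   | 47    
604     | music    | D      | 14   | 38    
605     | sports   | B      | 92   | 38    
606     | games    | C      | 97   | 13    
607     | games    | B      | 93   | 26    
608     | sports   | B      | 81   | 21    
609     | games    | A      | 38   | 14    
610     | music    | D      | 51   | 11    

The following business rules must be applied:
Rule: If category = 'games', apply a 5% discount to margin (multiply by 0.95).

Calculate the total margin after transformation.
255.6

Step 1: Records with category = 'games' have total margin = 68
Step 2: Apply multiplier: 68 × 0.95 = 64.6
Step 3: Other records total: 191
Step 4: Final sum = 64.6 + 191 = 255.6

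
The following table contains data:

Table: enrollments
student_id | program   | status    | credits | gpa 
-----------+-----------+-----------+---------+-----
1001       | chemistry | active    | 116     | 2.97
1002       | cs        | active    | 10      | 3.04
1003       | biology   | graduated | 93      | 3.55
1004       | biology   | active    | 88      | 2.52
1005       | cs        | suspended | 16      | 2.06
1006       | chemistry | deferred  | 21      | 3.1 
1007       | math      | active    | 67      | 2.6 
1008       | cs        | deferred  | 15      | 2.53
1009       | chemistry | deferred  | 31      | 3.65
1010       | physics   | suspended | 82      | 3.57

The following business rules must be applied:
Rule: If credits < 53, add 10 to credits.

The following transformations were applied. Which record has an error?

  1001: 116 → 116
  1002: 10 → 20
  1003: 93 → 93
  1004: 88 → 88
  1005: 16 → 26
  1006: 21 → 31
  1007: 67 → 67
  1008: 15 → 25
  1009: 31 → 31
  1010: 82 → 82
Record 1009 has an error. The correct transformed value should be 41, not 31.

Step 1: Check each record against the rule
Step 2: Record 1009 has credits = 31
Step 3: Since 31 < 53, the bonus should have been applied
Step 4: Correct value = 41, but claimed value = 31
Conclusion: Record 1009 has the error.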